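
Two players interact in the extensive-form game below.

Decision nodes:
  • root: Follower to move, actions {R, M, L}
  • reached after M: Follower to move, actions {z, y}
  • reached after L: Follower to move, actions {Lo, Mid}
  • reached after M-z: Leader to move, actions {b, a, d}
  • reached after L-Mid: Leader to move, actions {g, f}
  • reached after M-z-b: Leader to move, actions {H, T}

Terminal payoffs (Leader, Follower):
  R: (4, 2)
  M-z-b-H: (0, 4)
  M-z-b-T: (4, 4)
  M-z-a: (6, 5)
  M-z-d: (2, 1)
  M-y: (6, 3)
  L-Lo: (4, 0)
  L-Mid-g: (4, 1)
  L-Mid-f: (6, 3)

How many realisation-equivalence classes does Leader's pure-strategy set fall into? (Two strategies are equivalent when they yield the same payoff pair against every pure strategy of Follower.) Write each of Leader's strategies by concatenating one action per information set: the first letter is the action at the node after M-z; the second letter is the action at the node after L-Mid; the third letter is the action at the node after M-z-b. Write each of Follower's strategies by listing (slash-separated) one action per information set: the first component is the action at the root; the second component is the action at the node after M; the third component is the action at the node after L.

Leader has 12 pure strategies: bgH, bgT, bfH, bfT, agH, agT, afH, afT, dgH, dgT, dfH, dfT. Columns: R/z/Lo, R/z/Mid, R/y/Lo, R/y/Mid, M/z/Lo, M/z/Mid, M/y/Lo, M/y/Mid, L/z/Lo, L/z/Mid, L/y/Lo, L/y/Mid.
{bgH} → row (4,2) (4,2) (4,2) (4,2) (0,4) (0,4) (6,3) (6,3) (4,0) (4,1) (4,0) (4,1)
{bgT} → row (4,2) (4,2) (4,2) (4,2) (4,4) (4,4) (6,3) (6,3) (4,0) (4,1) (4,0) (4,1)
{bfH} → row (4,2) (4,2) (4,2) (4,2) (0,4) (0,4) (6,3) (6,3) (4,0) (6,3) (4,0) (6,3)
{bfT} → row (4,2) (4,2) (4,2) (4,2) (4,4) (4,4) (6,3) (6,3) (4,0) (6,3) (4,0) (6,3)
{agH, agT} → row (4,2) (4,2) (4,2) (4,2) (6,5) (6,5) (6,3) (6,3) (4,0) (4,1) (4,0) (4,1)
{afH, afT} → row (4,2) (4,2) (4,2) (4,2) (6,5) (6,5) (6,3) (6,3) (4,0) (6,3) (4,0) (6,3)
{dgH, dgT} → row (4,2) (4,2) (4,2) (4,2) (2,1) (2,1) (6,3) (6,3) (4,0) (4,1) (4,0) (4,1)
{dfH, dfT} → row (4,2) (4,2) (4,2) (4,2) (2,1) (2,1) (6,3) (6,3) (4,0) (6,3) (4,0) (6,3)
That's 8 distinct rows out of 12 strategies.

8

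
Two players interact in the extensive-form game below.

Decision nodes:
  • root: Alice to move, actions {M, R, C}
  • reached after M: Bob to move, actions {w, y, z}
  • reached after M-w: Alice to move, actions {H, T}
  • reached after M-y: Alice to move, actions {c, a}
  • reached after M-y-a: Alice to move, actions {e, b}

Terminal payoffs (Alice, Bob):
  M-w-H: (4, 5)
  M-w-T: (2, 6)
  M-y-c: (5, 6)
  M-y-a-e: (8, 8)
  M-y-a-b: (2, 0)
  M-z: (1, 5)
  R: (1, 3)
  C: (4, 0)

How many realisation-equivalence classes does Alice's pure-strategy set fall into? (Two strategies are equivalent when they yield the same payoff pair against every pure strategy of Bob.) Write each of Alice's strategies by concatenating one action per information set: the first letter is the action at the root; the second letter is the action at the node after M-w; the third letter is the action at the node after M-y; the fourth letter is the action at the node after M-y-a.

8

Alice has 24 pure strategies: MHce, MHcb, MHae, MHab, MTce, MTcb, MTae, MTab, RHce, RHcb, RHae, RHab, RTce, RTcb, RTae, RTab, CHce, CHcb, CHae, CHab, CTce, CTcb, CTae, CTab. Columns: w, y, z.
{MHce, MHcb} → row (4,5) (5,6) (1,5)
{MHae} → row (4,5) (8,8) (1,5)
{MHab} → row (4,5) (2,0) (1,5)
{MTce, MTcb} → row (2,6) (5,6) (1,5)
{MTae} → row (2,6) (8,8) (1,5)
{MTab} → row (2,6) (2,0) (1,5)
{RHce, RHcb, RHae, RHab, RTce, RTcb, RTae, RTab} → row (1,3) (1,3) (1,3)
{CHce, CHcb, CHae, CHab, CTce, CTcb, CTae, CTab} → row (4,0) (4,0) (4,0)
That's 8 distinct rows out of 24 strategies.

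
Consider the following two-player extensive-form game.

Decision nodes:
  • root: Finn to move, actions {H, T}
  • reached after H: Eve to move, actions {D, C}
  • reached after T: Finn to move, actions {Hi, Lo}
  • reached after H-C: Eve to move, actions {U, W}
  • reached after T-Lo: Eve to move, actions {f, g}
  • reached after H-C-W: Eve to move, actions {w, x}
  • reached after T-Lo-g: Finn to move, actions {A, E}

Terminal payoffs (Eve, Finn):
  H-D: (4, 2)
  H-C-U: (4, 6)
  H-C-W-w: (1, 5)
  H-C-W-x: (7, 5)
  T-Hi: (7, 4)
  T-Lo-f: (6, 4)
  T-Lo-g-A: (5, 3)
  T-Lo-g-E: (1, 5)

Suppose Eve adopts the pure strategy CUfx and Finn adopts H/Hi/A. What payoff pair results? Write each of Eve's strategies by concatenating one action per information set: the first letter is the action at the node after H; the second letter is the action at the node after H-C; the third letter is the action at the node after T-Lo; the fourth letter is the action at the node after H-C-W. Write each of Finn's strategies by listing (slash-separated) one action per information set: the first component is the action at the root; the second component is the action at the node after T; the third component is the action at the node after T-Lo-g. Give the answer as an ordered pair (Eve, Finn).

(4, 6)

Trace the play path from the root:
  Finn plays H
  Eve plays C at [H]
  Eve plays U at [H-C]
→ terminal payoff (4, 6).
(Eve's choice at the node after T-Lo is never reached on this path, so it doesn't affect the outcome.)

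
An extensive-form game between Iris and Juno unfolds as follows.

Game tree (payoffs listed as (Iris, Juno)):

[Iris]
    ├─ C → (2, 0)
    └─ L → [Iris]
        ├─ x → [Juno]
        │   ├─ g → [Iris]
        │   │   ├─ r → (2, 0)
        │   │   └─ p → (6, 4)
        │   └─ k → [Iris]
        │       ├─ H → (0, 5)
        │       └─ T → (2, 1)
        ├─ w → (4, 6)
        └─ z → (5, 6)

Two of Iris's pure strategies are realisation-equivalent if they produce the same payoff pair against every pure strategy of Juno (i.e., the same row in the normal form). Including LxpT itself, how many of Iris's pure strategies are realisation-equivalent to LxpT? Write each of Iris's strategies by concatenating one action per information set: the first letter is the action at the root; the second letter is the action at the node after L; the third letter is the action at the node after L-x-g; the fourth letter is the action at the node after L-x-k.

Row for LxpT (columns g, k): (6,4) (2,1).
Every one of Iris's information sets is on the play path for some reply by Juno when Iris follows LxpT.
Changing the action at any of them therefore changes at least one column, so only LxpT itself gives this row.

1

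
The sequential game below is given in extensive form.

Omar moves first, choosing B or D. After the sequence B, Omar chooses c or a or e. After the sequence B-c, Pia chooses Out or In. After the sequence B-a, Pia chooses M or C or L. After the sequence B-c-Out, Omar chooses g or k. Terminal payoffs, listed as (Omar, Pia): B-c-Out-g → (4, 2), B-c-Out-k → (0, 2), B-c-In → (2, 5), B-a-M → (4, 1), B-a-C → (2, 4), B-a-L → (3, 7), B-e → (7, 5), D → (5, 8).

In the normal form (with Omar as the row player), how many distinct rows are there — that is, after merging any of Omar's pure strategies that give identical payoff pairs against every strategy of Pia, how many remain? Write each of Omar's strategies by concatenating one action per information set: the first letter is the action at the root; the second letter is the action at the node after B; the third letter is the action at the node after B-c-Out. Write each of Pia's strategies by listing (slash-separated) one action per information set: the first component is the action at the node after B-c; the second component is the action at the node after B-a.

Omar has 12 pure strategies: Bcg, Bck, Bag, Bak, Beg, Bek, Dcg, Dck, Dag, Dak, Deg, Dek. Columns: Out/M, Out/C, Out/L, In/M, In/C, In/L.
{Bcg} → row (4,2) (4,2) (4,2) (2,5) (2,5) (2,5)
{Bck} → row (0,2) (0,2) (0,2) (2,5) (2,5) (2,5)
{Bag, Bak} → row (4,1) (2,4) (3,7) (4,1) (2,4) (3,7)
{Beg, Bek} → row (7,5) (7,5) (7,5) (7,5) (7,5) (7,5)
{Dcg, Dck, Dag, Dak, Deg, Dek} → row (5,8) (5,8) (5,8) (5,8) (5,8) (5,8)
That's 5 distinct rows out of 12 strategies.

5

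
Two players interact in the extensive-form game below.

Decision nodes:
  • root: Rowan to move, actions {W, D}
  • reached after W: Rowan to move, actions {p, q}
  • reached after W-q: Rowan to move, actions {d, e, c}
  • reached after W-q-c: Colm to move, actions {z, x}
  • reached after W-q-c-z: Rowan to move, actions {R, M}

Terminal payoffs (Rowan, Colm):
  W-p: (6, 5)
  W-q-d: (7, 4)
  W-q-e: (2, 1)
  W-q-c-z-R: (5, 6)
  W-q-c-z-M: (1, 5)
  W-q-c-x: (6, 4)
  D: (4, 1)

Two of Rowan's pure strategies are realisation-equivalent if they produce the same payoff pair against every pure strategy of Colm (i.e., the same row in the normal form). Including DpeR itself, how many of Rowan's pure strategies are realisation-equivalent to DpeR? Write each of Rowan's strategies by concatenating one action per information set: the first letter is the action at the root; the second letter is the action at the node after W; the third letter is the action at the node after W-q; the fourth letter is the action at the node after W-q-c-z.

Row for DpeR (columns z, x): (4,1) (4,1).
Under DpeR, Rowan's choice at the node after W and at the node after W-q and at the node after W-q-c-z can never be reached regardless of what Colm does, so varying those choices leaves every outcome unchanged.
Holding the reachable choices fixed and varying the unreachable ones freely already gives 2 × 3 × 2 = 12 equivalent strategies.
No other strategy reproduces this row, so those 12 are the full class: DpdR, DpdM, DpeR, DpeM, DpcR, DpcM, DqdR, DqdM, DqeR, DqeM, DqcR, DqcM.

12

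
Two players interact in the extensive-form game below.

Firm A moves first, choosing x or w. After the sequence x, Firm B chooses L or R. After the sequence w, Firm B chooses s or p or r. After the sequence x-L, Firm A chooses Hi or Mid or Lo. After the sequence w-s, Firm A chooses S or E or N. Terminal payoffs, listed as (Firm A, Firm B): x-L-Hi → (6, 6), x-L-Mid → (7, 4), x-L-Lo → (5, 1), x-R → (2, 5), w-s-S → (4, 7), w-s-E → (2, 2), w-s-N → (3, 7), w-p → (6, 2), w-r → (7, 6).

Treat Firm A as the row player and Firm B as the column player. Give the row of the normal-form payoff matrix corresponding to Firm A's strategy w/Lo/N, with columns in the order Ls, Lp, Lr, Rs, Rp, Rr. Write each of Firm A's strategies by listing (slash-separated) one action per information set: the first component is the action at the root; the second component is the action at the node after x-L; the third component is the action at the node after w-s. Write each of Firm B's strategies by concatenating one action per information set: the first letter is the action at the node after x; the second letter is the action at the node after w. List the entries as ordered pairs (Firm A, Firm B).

vs Ls: Firm A plays w → Firm B plays s at [w] → Firm A plays N at [w-s] → (3, 7)
vs Lp: Firm A plays w → Firm B plays p at [w] → (6, 2)
vs Lr: Firm A plays w → Firm B plays r at [w] → (7, 6)
vs Rs: Firm A plays w → Firm B plays s at [w] → Firm A plays N at [w-s] → (3, 7)
vs Rp: Firm A plays w → Firm B plays p at [w] → (6, 2)
vs Rr: Firm A plays w → Firm B plays r at [w] → (7, 6)

(3,7) (6,2) (7,6) (3,7) (6,2) (7,6)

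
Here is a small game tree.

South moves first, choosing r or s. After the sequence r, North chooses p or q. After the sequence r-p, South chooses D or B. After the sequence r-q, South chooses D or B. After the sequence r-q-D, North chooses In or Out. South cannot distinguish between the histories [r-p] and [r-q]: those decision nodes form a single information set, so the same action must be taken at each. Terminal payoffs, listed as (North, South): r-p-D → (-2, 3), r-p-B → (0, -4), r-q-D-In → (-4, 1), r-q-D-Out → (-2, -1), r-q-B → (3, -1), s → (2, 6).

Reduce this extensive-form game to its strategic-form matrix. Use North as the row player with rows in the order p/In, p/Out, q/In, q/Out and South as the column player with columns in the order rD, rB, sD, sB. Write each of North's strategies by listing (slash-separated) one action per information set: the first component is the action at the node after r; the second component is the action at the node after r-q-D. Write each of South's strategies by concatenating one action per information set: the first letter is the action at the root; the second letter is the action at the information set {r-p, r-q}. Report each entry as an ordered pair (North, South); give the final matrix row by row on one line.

p/In: (-2,3) (0,-4) (2,6) (2,6) | p/Out: (-2,3) (0,-4) (2,6) (2,6) | q/In: (-4,1) (3,-1) (2,6) (2,6) | q/Out: (-2,-1) (3,-1) (2,6) (2,6)

Row p/In: rD→(-2,3), rB→(0,-4), sD→(2,6), sB→(2,6)
Row p/Out: rD→(-2,3), rB→(0,-4), sD→(2,6), sB→(2,6)
Row q/In: rD→(-4,1), rB→(3,-1), sD→(2,6), sB→(2,6)
Row q/Out: rD→(-2,-1), rB→(3,-1), sD→(2,6), sB→(2,6)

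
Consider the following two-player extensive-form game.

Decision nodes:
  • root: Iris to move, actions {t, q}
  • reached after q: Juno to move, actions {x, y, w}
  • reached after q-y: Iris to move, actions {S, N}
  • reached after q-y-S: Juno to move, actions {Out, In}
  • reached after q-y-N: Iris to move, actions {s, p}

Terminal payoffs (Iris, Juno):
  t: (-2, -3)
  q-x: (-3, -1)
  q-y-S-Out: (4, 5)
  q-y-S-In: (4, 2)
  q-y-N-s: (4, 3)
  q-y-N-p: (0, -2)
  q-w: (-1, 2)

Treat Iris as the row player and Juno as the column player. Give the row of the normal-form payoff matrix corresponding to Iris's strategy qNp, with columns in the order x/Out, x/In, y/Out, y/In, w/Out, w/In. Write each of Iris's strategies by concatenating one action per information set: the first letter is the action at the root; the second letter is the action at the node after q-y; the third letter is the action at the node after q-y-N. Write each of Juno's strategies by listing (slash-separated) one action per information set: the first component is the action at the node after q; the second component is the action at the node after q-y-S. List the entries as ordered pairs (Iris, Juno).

(-3,-1) (-3,-1) (0,-2) (0,-2) (-1,2) (-1,2)

vs x/Out: Iris plays q → Juno plays x at [q] → (-3, -1)
vs x/In: Iris plays q → Juno plays x at [q] → (-3, -1)
vs y/Out: Iris plays q → Juno plays y at [q] → Iris plays N at [q-y] → Iris plays p at [q-y-N] → (0, -2)
vs y/In: Iris plays q → Juno plays y at [q] → Iris plays N at [q-y] → Iris plays p at [q-y-N] → (0, -2)
vs w/Out: Iris plays q → Juno plays w at [q] → (-1, 2)
vs w/In: Iris plays q → Juno plays w at [q] → (-1, 2)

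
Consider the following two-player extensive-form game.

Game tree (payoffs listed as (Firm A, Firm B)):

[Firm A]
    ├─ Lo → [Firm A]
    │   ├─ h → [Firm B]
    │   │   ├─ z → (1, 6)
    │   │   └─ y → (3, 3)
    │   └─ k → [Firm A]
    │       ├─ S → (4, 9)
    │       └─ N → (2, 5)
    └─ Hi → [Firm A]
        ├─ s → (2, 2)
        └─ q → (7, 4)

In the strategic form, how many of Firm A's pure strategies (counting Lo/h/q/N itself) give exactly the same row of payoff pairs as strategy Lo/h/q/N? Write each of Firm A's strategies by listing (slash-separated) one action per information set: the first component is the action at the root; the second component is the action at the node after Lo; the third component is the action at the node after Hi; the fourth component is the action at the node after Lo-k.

Row for Lo/h/q/N (columns z, y): (1,6) (3,3).
Under Lo/h/q/N, Firm A's choice at the node after Hi and at the node after Lo-k can never be reached regardless of what Firm B does, so varying those choices leaves every outcome unchanged.
Holding the reachable choices fixed and varying the unreachable ones freely already gives 2 × 2 = 4 equivalent strategies.
No other strategy reproduces this row, so those 4 are the full class: Lo/h/s/S, Lo/h/s/N, Lo/h/q/S, Lo/h/q/N.

4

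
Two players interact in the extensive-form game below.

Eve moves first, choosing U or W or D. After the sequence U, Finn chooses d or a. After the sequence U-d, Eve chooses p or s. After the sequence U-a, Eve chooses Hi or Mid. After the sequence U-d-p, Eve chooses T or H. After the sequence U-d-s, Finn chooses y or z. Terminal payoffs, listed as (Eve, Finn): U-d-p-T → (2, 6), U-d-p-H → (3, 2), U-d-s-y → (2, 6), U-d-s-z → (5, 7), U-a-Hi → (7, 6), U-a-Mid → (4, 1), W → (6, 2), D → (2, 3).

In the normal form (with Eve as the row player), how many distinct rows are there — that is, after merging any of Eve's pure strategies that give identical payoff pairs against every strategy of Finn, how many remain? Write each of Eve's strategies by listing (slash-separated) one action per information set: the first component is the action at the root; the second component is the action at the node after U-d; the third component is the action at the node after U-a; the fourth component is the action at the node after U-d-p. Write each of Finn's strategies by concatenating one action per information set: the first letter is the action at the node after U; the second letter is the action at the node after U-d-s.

Eve has 24 pure strategies: U/p/Hi/T, U/p/Hi/H, U/p/Mid/T, U/p/Mid/H, U/s/Hi/T, U/s/Hi/H, U/s/Mid/T, U/s/Mid/H, W/p/Hi/T, W/p/Hi/H, W/p/Mid/T, W/p/Mid/H, W/s/Hi/T, W/s/Hi/H, W/s/Mid/T, W/s/Mid/H, D/p/Hi/T, D/p/Hi/H, D/p/Mid/T, D/p/Mid/H, D/s/Hi/T, D/s/Hi/H, D/s/Mid/T, D/s/Mid/H. Columns: dy, dz, ay, az.
{U/p/Hi/T} → row (2,6) (2,6) (7,6) (7,6)
{U/p/Hi/H} → row (3,2) (3,2) (7,6) (7,6)
{U/p/Mid/T} → row (2,6) (2,6) (4,1) (4,1)
{U/p/Mid/H} → row (3,2) (3,2) (4,1) (4,1)
{U/s/Hi/T, U/s/Hi/H} → row (2,6) (5,7) (7,6) (7,6)
{U/s/Mid/T, U/s/Mid/H} → row (2,6) (5,7) (4,1) (4,1)
{W/p/Hi/T, W/p/Hi/H, W/p/Mid/T, W/p/Mid/H, W/s/Hi/T, W/s/Hi/H, W/s/Mid/T, W/s/Mid/H} → row (6,2) (6,2) (6,2) (6,2)
{D/p/Hi/T, D/p/Hi/H, D/p/Mid/T, D/p/Mid/H, D/s/Hi/T, D/s/Hi/H, D/s/Mid/T, D/s/Mid/H} → row (2,3) (2,3) (2,3) (2,3)
That's 8 distinct rows out of 24 strategies.

8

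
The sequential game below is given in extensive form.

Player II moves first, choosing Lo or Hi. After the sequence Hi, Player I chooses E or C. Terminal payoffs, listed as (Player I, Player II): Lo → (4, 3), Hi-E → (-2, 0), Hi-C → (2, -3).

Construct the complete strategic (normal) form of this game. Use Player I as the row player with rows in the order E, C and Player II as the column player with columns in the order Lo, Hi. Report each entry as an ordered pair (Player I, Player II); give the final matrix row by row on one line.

Row E: Lo→(4,3), Hi→(-2,0)
Row C: Lo→(4,3), Hi→(2,-3)

E: (4,3) (-2,0) | C: (4,3) (2,-3)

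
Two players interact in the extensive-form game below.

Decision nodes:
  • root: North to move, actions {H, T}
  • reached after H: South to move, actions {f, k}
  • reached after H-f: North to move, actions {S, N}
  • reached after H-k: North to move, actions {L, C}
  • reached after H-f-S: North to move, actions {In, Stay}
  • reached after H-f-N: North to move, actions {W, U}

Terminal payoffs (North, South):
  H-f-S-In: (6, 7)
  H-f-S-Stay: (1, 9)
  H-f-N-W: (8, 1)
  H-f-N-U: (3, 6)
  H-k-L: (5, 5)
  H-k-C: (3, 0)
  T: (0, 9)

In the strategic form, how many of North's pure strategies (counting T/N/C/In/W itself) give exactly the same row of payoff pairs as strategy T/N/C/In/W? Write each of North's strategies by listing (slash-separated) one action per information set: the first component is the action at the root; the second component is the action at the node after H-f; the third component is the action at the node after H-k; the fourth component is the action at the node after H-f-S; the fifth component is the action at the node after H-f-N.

Row for T/N/C/In/W (columns f, k): (0,9) (0,9).
Under T/N/C/In/W, North's choice at the node after H-f and at the node after H-k and at the node after H-f-S and at the node after H-f-N can never be reached regardless of what South does, so varying those choices leaves every outcome unchanged.
Holding the reachable choices fixed and varying the unreachable ones freely already gives 2 × 2 × 2 × 2 = 16 equivalent strategies.
No other strategy reproduces this row, so those 16 are the full class: T/S/L/In/W, T/S/L/In/U, T/S/L/Stay/W, T/S/L/Stay/U, T/S/C/In/W, T/S/C/In/U, T/S/C/Stay/W, T/S/C/Stay/U, T/N/L/In/W, T/N/L/In/U, T/N/L/Stay/W, T/N/L/Stay/U, T/N/C/In/W, T/N/C/In/U, T/N/C/Stay/W, T/N/C/Stay/U.

16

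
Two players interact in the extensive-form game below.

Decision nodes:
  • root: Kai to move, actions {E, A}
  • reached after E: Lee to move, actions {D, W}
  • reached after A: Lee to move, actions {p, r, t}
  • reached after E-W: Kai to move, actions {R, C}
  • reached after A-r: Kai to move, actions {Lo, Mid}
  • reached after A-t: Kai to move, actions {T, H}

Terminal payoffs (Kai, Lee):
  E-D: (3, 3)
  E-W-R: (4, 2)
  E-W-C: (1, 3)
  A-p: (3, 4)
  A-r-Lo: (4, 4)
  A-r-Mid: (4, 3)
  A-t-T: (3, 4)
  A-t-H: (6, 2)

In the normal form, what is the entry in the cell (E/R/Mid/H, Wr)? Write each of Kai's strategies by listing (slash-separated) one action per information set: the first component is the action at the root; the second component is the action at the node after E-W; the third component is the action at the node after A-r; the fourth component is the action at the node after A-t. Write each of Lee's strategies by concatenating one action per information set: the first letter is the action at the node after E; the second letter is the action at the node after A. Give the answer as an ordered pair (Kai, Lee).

Trace the play path from the root:
  Kai plays E
  Lee plays W at [E]
  Kai plays R at [E-W]
→ terminal payoff (4, 2).
(Kai's choice at the node after A-r is never reached on this path, so it doesn't affect the outcome.)

(4, 2)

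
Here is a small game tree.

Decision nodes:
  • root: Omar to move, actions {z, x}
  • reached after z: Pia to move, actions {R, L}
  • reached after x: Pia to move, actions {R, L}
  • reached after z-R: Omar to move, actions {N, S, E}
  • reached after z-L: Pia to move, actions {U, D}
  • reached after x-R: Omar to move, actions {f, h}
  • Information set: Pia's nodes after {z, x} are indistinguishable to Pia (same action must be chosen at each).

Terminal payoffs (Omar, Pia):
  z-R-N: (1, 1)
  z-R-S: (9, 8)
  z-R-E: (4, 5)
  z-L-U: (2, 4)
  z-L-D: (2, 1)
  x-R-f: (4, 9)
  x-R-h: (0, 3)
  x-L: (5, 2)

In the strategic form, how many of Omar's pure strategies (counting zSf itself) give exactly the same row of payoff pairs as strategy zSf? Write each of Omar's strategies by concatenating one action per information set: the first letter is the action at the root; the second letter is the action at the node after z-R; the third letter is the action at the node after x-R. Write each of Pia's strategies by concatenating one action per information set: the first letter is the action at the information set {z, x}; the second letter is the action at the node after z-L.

2

Row for zSf (columns RU, RD, LU, LD): (9,8) (9,8) (2,4) (2,1).
Under zSf, Omar's choice at the node after x-R can never be reached regardless of what Pia does, so varying those choices leaves every outcome unchanged.
Holding the reachable choices fixed and varying the unreachable one freely already gives 2 equivalent strategies.
No other strategy reproduces this row, so those 2 are the full class: zSf, zSh.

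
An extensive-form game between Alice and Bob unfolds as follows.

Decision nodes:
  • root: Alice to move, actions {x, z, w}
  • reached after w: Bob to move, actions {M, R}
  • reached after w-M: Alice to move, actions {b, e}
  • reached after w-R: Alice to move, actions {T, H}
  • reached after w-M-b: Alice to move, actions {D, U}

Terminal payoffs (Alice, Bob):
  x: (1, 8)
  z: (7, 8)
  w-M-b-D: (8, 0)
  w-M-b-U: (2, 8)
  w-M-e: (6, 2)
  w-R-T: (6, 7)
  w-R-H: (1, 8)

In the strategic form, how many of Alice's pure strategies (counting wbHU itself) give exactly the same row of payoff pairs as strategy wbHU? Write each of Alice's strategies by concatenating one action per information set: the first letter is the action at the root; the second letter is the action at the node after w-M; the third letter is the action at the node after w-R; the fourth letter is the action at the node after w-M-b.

Row for wbHU (columns M, R): (2,8) (1,8).
Every one of Alice's information sets is on the play path for some reply by Bob when Alice follows wbHU.
Changing the action at any of them therefore changes at least one column, so only wbHU itself gives this row.

1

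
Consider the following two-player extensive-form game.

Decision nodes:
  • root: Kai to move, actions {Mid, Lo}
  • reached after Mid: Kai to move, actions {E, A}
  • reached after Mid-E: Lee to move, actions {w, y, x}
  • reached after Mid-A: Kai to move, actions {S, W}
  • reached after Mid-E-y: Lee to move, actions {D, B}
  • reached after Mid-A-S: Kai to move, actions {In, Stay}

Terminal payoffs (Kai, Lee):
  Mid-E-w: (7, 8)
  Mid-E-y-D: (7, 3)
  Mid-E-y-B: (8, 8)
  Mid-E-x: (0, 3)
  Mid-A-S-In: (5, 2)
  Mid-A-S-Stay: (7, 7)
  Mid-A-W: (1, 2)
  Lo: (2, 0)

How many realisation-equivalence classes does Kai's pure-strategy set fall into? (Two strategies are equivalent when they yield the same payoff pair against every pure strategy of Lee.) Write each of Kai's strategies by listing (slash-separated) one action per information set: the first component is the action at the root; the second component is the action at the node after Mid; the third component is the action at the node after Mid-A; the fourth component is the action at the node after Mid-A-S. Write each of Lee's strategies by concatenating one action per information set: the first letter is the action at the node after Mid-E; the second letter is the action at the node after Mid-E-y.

Kai has 16 pure strategies: Mid/E/S/In, Mid/E/S/Stay, Mid/E/W/In, Mid/E/W/Stay, Mid/A/S/In, Mid/A/S/Stay, Mid/A/W/In, Mid/A/W/Stay, Lo/E/S/In, Lo/E/S/Stay, Lo/E/W/In, Lo/E/W/Stay, Lo/A/S/In, Lo/A/S/Stay, Lo/A/W/In, Lo/A/W/Stay. Columns: wD, wB, yD, yB, xD, xB.
{Mid/E/S/In, Mid/E/S/Stay, Mid/E/W/In, Mid/E/W/Stay} → row (7,8) (7,8) (7,3) (8,8) (0,3) (0,3)
{Mid/A/S/In} → row (5,2) (5,2) (5,2) (5,2) (5,2) (5,2)
{Mid/A/S/Stay} → row (7,7) (7,7) (7,7) (7,7) (7,7) (7,7)
{Mid/A/W/In, Mid/A/W/Stay} → row (1,2) (1,2) (1,2) (1,2) (1,2) (1,2)
{Lo/E/S/In, Lo/E/S/Stay, Lo/E/W/In, Lo/E/W/Stay, Lo/A/S/In, Lo/A/S/Stay, Lo/A/W/In, Lo/A/W/Stay} → row (2,0) (2,0) (2,0) (2,0) (2,0) (2,0)
That's 5 distinct rows out of 16 strategies.

5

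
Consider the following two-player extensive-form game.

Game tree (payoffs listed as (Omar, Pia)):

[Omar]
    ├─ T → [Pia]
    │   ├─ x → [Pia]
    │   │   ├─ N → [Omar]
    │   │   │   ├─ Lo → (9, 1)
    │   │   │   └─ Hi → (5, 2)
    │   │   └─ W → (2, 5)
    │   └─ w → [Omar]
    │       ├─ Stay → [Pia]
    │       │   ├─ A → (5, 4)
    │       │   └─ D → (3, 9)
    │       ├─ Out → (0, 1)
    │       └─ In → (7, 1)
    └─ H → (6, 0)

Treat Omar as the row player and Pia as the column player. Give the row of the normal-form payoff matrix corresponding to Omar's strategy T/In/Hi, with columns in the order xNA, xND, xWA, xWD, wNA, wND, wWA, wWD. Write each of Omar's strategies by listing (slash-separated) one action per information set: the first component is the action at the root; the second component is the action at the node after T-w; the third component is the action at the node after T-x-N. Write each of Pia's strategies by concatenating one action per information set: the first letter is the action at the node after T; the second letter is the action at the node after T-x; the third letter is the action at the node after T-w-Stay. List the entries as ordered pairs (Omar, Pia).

(5,2) (5,2) (2,5) (2,5) (7,1) (7,1) (7,1) (7,1)

vs xNA: Omar plays T → Pia plays x at [T] → Pia plays N at [T-x] → Omar plays Hi at [T-x-N] → (5, 2)
vs xND: Omar plays T → Pia plays x at [T] → Pia plays N at [T-x] → Omar plays Hi at [T-x-N] → (5, 2)
vs xWA: Omar plays T → Pia plays x at [T] → Pia plays W at [T-x] → (2, 5)
vs xWD: Omar plays T → Pia plays x at [T] → Pia plays W at [T-x] → (2, 5)
vs wNA: Omar plays T → Pia plays w at [T] → Omar plays In at [T-w] → (7, 1)
vs wND: Omar plays T → Pia plays w at [T] → Omar plays In at [T-w] → (7, 1)
vs wWA: Omar plays T → Pia plays w at [T] → Omar plays In at [T-w] → (7, 1)
vs wWD: Omar plays T → Pia plays w at [T] → Omar plays In at [T-w] → (7, 1)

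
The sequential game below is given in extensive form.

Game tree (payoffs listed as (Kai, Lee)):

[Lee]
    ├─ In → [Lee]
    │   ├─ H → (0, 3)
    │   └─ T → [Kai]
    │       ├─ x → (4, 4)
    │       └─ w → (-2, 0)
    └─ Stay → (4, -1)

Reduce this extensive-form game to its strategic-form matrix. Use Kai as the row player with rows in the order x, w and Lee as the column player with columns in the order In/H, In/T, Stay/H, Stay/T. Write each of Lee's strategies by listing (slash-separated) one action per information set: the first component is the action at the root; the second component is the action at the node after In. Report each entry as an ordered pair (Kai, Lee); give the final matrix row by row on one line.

Row x: In/H→(0,3), In/T→(4,4), Stay/H→(4,-1), Stay/T→(4,-1)
Row w: In/H→(0,3), In/T→(-2,0), Stay/H→(4,-1), Stay/T→(4,-1)

x: (0,3) (4,4) (4,-1) (4,-1) | w: (0,3) (-2,0) (4,-1) (4,-1)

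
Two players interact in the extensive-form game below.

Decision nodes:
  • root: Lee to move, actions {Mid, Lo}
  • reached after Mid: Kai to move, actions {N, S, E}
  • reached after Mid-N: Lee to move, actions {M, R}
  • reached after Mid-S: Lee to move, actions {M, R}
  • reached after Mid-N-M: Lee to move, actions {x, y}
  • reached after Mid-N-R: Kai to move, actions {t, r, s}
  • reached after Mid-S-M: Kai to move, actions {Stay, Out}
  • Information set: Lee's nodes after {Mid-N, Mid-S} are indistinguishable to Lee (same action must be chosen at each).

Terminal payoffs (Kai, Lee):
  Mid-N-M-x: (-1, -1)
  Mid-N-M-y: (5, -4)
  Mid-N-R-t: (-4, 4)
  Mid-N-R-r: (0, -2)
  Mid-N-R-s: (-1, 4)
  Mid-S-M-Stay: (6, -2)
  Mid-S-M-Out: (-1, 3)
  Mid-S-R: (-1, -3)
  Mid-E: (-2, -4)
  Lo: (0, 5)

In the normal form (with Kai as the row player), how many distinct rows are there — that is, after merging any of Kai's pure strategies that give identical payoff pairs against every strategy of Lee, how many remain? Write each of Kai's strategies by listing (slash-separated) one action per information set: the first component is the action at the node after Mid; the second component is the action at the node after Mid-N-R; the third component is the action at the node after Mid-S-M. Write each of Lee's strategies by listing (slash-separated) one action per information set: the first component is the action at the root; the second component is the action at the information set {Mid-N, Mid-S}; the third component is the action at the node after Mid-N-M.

Kai has 18 pure strategies: N/t/Stay, N/t/Out, N/r/Stay, N/r/Out, N/s/Stay, N/s/Out, S/t/Stay, S/t/Out, S/r/Stay, S/r/Out, S/s/Stay, S/s/Out, E/t/Stay, E/t/Out, E/r/Stay, E/r/Out, E/s/Stay, E/s/Out. Columns: Mid/M/x, Mid/M/y, Mid/R/x, Mid/R/y, Lo/M/x, Lo/M/y, Lo/R/x, Lo/R/y.
{N/t/Stay, N/t/Out} → row (-1,-1) (5,-4) (-4,4) (-4,4) (0,5) (0,5) (0,5) (0,5)
{N/r/Stay, N/r/Out} → row (-1,-1) (5,-4) (0,-2) (0,-2) (0,5) (0,5) (0,5) (0,5)
{N/s/Stay, N/s/Out} → row (-1,-1) (5,-4) (-1,4) (-1,4) (0,5) (0,5) (0,5) (0,5)
{S/t/Stay, S/r/Stay, S/s/Stay} → row (6,-2) (6,-2) (-1,-3) (-1,-3) (0,5) (0,5) (0,5) (0,5)
{S/t/Out, S/r/Out, S/s/Out} → row (-1,3) (-1,3) (-1,-3) (-1,-3) (0,5) (0,5) (0,5) (0,5)
{E/t/Stay, E/t/Out, E/r/Stay, E/r/Out, E/s/Stay, E/s/Out} → row (-2,-4) (-2,-4) (-2,-4) (-2,-4) (0,5) (0,5) (0,5) (0,5)
That's 6 distinct rows out of 18 strategies.

6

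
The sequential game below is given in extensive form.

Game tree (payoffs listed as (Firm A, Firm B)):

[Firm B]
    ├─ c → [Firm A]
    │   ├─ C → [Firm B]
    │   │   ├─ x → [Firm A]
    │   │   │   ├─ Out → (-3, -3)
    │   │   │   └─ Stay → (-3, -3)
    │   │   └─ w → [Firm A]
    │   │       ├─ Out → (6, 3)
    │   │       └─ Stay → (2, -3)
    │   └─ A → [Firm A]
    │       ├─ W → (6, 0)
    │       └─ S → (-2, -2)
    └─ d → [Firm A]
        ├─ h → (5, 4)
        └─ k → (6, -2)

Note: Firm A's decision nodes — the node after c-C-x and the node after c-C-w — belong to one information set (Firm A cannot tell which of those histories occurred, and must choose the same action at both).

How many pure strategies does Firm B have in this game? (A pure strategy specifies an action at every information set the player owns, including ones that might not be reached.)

4

Firm B owns the root with actions {c, d} — two choices.
Firm B owns the node after c-C with actions {x, w} — two choices.
A pure strategy fixes one action at each information set independently, so the count is the product 2 × 2 = 4.
(For reference, Firm A has 16 pure strategies, giving a 4×16 normal-form matrix.)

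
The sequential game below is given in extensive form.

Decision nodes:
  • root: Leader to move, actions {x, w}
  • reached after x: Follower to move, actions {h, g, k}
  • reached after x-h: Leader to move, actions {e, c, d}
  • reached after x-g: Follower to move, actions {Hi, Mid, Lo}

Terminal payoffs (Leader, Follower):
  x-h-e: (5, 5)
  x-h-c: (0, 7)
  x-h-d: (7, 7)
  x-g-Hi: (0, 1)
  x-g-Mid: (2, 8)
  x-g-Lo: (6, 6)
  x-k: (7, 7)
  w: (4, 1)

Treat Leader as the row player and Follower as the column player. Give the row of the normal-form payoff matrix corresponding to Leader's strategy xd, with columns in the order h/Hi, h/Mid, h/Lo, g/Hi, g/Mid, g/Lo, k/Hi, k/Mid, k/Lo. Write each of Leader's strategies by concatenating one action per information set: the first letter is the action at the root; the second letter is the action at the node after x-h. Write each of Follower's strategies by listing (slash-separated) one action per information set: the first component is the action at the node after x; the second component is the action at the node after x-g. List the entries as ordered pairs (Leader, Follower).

vs h/Hi: Leader plays x → Follower plays h at [x] → Leader plays d at [x-h] → (7, 7)
vs h/Mid: Leader plays x → Follower plays h at [x] → Leader plays d at [x-h] → (7, 7)
vs h/Lo: Leader plays x → Follower plays h at [x] → Leader plays d at [x-h] → (7, 7)
vs g/Hi: Leader plays x → Follower plays g at [x] → Follower plays Hi at [x-g] → (0, 1)
vs g/Mid: Leader plays x → Follower plays g at [x] → Follower plays Mid at [x-g] → (2, 8)
vs g/Lo: Leader plays x → Follower plays g at [x] → Follower plays Lo at [x-g] → (6, 6)
vs k/Hi: Leader plays x → Follower plays k at [x] → (7, 7)
vs k/Mid: Leader plays x → Follower plays k at [x] → (7, 7)
vs k/Lo: Leader plays x → Follower plays k at [x] → (7, 7)

(7,7) (7,7) (7,7) (0,1) (2,8) (6,6) (7,7) (7,7) (7,7)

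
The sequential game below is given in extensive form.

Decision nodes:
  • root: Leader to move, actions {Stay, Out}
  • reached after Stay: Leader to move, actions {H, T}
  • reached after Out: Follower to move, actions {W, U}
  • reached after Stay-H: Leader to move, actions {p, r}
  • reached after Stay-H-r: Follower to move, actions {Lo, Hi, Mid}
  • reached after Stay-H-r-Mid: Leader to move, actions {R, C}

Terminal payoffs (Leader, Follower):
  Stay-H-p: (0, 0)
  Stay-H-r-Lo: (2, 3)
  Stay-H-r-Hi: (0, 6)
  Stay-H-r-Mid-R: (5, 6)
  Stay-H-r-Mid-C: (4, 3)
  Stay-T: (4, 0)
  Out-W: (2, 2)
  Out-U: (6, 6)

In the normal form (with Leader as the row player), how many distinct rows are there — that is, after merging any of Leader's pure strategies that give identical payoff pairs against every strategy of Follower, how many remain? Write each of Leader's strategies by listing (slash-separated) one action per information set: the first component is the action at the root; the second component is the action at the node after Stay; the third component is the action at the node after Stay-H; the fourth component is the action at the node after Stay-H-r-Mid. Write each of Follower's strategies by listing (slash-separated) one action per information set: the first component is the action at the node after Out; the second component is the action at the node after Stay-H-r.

Leader has 16 pure strategies: Stay/H/p/R, Stay/H/p/C, Stay/H/r/R, Stay/H/r/C, Stay/T/p/R, Stay/T/p/C, Stay/T/r/R, Stay/T/r/C, Out/H/p/R, Out/H/p/C, Out/H/r/R, Out/H/r/C, Out/T/p/R, Out/T/p/C, Out/T/r/R, Out/T/r/C. Columns: W/Lo, W/Hi, W/Mid, U/Lo, U/Hi, U/Mid.
{Stay/H/p/R, Stay/H/p/C} → row (0,0) (0,0) (0,0) (0,0) (0,0) (0,0)
{Stay/H/r/R} → row (2,3) (0,6) (5,6) (2,3) (0,6) (5,6)
{Stay/H/r/C} → row (2,3) (0,6) (4,3) (2,3) (0,6) (4,3)
{Stay/T/p/R, Stay/T/p/C, Stay/T/r/R, Stay/T/r/C} → row (4,0) (4,0) (4,0) (4,0) (4,0) (4,0)
{Out/H/p/R, Out/H/p/C, Out/H/r/R, Out/H/r/C, Out/T/p/R, Out/T/p/C, Out/T/r/R, Out/T/r/C} → row (2,2) (2,2) (2,2) (6,6) (6,6) (6,6)
That's 5 distinct rows out of 16 strategies.

5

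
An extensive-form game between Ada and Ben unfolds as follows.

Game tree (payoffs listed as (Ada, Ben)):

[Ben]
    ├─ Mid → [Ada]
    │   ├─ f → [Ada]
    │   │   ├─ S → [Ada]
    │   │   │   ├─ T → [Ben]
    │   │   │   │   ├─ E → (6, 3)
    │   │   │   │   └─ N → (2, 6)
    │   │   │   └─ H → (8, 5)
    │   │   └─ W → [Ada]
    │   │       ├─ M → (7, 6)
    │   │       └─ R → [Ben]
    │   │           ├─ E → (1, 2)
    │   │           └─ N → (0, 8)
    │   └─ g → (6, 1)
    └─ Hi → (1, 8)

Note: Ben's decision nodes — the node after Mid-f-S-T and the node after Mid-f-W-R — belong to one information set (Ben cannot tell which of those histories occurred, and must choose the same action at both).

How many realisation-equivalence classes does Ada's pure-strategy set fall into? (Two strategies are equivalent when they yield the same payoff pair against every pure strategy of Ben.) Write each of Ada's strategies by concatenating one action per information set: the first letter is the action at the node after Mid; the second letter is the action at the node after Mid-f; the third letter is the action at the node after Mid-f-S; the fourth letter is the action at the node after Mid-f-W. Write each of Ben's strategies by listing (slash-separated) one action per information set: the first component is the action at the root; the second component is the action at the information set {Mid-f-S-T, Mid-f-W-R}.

5

Ada has 16 pure strategies: fSTM, fSTR, fSHM, fSHR, fWTM, fWTR, fWHM, fWHR, gSTM, gSTR, gSHM, gSHR, gWTM, gWTR, gWHM, gWHR. Columns: Mid/E, Mid/N, Hi/E, Hi/N.
{fSTM, fSTR} → row (6,3) (2,6) (1,8) (1,8)
{fSHM, fSHR} → row (8,5) (8,5) (1,8) (1,8)
{fWTM, fWHM} → row (7,6) (7,6) (1,8) (1,8)
{fWTR, fWHR} → row (1,2) (0,8) (1,8) (1,8)
{gSTM, gSTR, gSHM, gSHR, gWTM, gWTR, gWHM, gWHR} → row (6,1) (6,1) (1,8) (1,8)
That's 5 distinct rows out of 16 strategies.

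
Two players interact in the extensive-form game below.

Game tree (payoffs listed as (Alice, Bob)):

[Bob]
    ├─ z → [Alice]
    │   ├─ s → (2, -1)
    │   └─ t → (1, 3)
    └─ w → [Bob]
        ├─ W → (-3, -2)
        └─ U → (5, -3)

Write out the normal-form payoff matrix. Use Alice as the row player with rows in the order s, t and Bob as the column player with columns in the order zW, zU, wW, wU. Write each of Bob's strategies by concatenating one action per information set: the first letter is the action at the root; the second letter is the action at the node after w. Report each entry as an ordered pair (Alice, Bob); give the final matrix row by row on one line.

s: (2,-1) (2,-1) (-3,-2) (5,-3) | t: (1,3) (1,3) (-3,-2) (5,-3)

           zW       zU       wW       wU
   s   (2,-1)   (2,-1)  (-3,-2)   (5,-3)
   t    (1,3)    (1,3)  (-3,-2)   (5,-3)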